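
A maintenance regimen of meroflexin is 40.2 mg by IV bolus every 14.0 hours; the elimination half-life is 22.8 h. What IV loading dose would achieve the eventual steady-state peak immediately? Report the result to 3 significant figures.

k = ln 2 / 22.8 = 0.03040 h⁻¹
Accumulation ratio R = 1 / (1 − e^(−kτ)) = 1 / (1 − e^(−0.03040×14.0)) = 1 / (1 − 0.6534) = 2.885
Loading dose = maintenance dose × R = 40.2 × 2.885 ≈ 116 mg

116 mg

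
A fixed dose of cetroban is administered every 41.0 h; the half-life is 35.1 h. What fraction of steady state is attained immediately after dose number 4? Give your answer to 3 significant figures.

0.961

k = ln 2 / 35.1 = 0.01975 h⁻¹
f_n = 1 − e^(−nkτ) = 1 − e^(−4 × 0.01975 × 41.0) = 1 − e^(−3.239) = 1 − 0.03922 ≈ 0.961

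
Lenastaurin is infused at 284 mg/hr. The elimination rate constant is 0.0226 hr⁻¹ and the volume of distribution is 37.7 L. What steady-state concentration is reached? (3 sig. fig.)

333 µg/mL

CL = k · V = 0.0226 × 37.7 = 0.8520 L/hr
Css = rate / CL = 284 / 0.8520 ≈ 333 µg/mL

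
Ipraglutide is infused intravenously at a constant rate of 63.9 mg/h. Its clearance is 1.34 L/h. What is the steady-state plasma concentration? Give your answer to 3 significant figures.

Css = infusion rate / CL = 63.9 / 1.34 ≈ 47.7 µg/mL

47.7 µg/mL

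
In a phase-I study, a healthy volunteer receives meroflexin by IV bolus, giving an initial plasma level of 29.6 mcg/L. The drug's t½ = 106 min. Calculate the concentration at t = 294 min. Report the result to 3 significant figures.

k = ln 2 / 106 = 0.006539 min⁻¹
C(t) = C₀ e^(−kt) = 29.6 × e^(−0.006539 × 294) = 29.6 × e^(−1.923) = 29.6 × 0.1462 ≈ 4.33 mcg/L

4.33 mcg/L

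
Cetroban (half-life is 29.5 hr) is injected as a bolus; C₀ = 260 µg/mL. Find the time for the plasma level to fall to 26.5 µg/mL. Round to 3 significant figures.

k = ln 2 / 29.5 = 0.02350 hr⁻¹
C(t) = C₀ e^(−kt)  ⇒  t = ln(C₀/C) / k
t = ln(260/26.5) / 0.02350 = 2.284 / 0.02350 ≈ 97.2 hours

97.2 hours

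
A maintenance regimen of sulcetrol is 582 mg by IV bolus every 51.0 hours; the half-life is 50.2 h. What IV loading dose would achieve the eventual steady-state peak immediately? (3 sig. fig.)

k = ln 2 / 50.2 = 0.01381 h⁻¹
Accumulation ratio R = 1 / (1 − e^(−kτ)) = 1 / (1 − e^(−0.01381×51.0)) = 1 / (1 − 0.4945) = 1.978
Loading dose = maintenance dose × R = 582 × 1.978 ≈ 1150 mg

1150 mg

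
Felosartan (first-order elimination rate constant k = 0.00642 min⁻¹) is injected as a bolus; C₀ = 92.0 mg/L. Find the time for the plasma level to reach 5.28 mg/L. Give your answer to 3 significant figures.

C(t) = C₀ e^(−kt)  ⇒  t = ln(C₀/C) / k
t = ln(92.0/5.28) / 0.006420 = 2.858 / 0.006420 ≈ 445 minutes

445 minutes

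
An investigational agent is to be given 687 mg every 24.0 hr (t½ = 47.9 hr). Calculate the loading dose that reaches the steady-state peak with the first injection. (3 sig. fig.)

k = ln 2 / 47.9 = 0.01447 hr⁻¹
Accumulation ratio R = 1 / (1 − e^(−kτ)) = 1 / (1 − e^(−0.01447×24.0)) = 1 / (1 − 0.7066) = 3.408
Loading dose = maintenance dose × R = 687 × 3.408 ≈ 2340 mg

2340 mg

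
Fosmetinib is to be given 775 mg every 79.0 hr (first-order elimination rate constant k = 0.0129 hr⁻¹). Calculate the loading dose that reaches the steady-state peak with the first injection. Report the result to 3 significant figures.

1210 mg

Accumulation ratio R = 1 / (1 − e^(−kτ)) = 1 / (1 − e^(−0.01290×79.0)) = 1 / (1 − 0.3609) = 1.565
Loading dose = maintenance dose × R = 775 × 1.565 ≈ 1210 mg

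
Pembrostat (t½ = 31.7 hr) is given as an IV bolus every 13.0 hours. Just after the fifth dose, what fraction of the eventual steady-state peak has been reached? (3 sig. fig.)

k = ln 2 / 31.7 = 0.02187 hr⁻¹
f_n = 1 − e^(−nkτ) = 1 − e^(−5 × 0.02187 × 13.0) = 1 − e^(−1.421) = 1 − 0.2414 ≈ 0.759

0.759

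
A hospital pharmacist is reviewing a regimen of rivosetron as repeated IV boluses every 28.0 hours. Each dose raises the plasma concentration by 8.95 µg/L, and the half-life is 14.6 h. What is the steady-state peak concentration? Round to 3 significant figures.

12.2 µg/L

k = ln 2 / 14.6 = 0.04748 h⁻¹
Fraction remaining after one interval: e^(−kτ) = e^(−0.04748 × 28.0) = 0.2647
R = 1 / (1 − 0.2647) = 1.360
Css,max = 8.95 × 1.360 ≈ 12.2 µg/L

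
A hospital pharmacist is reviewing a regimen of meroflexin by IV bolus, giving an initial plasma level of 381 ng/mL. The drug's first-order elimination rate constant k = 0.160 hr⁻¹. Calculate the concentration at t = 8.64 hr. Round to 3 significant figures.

C(t) = C₀ e^(−kt) = 381 × e^(−0.1600 × 8.64) = 381 × e^(−1.382) = 381 × 0.2510 ≈ 95.6 ng/mL

95.6 ng/mL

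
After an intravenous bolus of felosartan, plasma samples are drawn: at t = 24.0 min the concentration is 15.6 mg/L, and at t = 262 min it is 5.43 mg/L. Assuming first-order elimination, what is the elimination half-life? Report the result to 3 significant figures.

156 minutes

k = ln(C₁/C₂) / (t₂ − t₁) = ln(15.6/5.43) / (262 − 24.0)
  = 1.055 / 238.0 = 0.004434 min⁻¹
t½ = ln 2 / k = ln 2 / 0.004434 ≈ 156 minutes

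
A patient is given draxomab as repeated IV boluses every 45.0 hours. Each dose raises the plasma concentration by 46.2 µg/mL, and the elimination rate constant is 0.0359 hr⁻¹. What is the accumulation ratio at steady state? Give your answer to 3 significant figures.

Fraction remaining after one interval: e^(−kτ) = e^(−0.03590 × 45.0) = 0.1988
R = 1 / (1 − 0.1988) = 1 / 0.8012 ≈ 1.25

1.25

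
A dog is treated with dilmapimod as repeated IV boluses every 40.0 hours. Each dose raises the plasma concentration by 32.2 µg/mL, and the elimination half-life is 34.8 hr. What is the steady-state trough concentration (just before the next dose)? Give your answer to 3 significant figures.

26.4 µg/mL

k = ln 2 / 34.8 = 0.01992 hr⁻¹
Fraction remaining after one interval: e^(−kτ) = e^(−0.01992 × 40.0) = 0.4508
R = 1 / (1 − 0.4508) = 1.821
Css,max = 32.2 × 1.821 = 58.63 µg/mL
Css,min = Css,max × e^(−kτ) = 58.63 × 0.4508 ≈ 26.4 µg/mL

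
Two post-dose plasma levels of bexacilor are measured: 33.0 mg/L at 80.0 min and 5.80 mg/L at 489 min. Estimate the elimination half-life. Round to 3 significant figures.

163 minutes

k = ln(C₁/C₂) / (t₂ − t₁) = ln(33.0/5.80) / (489 − 80.0)
  = 1.739 / 409.0 = 0.004251 min⁻¹
t½ = ln 2 / k = ln 2 / 0.004251 ≈ 163 minutes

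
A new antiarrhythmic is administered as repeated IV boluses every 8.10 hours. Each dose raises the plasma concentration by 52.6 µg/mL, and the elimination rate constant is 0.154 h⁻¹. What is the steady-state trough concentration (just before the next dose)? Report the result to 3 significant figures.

21.2 µg/mL

Fraction remaining after one interval: e^(−kτ) = e^(−0.1540 × 8.10) = 0.2873
R = 1 / (1 − 0.2873) = 1.403
Css,max = 52.6 × 1.403 = 73.80 µg/mL
Css,min = Css,max × e^(−kτ) = 73.80 × 0.2873 ≈ 21.2 µg/mL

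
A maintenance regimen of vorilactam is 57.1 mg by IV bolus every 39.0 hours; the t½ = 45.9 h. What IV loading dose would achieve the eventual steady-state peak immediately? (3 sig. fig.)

k = ln 2 / 45.9 = 0.01510 h⁻¹
Accumulation ratio R = 1 / (1 − e^(−kτ)) = 1 / (1 − e^(−0.01510×39.0)) = 1 / (1 − 0.5549) = 2.247
Loading dose = maintenance dose × R = 57.1 × 2.247 ≈ 128 mg

128 mg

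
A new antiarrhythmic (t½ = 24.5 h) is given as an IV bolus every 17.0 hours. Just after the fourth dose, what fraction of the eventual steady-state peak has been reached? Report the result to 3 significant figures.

k = ln 2 / 24.5 = 0.02829 h⁻¹
f_n = 1 − e^(−nkτ) = 1 − e^(−4 × 0.02829 × 17.0) = 1 − e^(−1.924) = 1 − 0.1460 ≈ 0.854

0.854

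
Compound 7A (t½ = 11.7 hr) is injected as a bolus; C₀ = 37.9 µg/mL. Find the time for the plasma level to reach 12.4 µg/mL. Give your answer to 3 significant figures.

k = ln 2 / 11.7 = 0.05924 hr⁻¹
C(t) = C₀ e^(−kt)  ⇒  t = ln(C₀/C) / k
t = ln(37.9/12.4) / 0.05924 = 1.117 / 0.05924 ≈ 18.9 hours

18.9 hours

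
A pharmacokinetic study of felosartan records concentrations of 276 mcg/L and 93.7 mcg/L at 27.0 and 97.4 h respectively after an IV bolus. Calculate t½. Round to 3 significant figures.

45.2 hours

k = ln(C₁/C₂) / (t₂ − t₁) = ln(276/93.7) / (97.4 − 27.0)
  = 1.080 / 70.40 = 0.01535 h⁻¹
t½ = ln 2 / k = ln 2 / 0.01535 ≈ 45.2 hours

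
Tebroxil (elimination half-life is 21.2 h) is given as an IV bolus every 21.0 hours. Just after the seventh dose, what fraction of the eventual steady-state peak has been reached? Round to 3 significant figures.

k = ln 2 / 21.2 = 0.03270 h⁻¹
f_n = 1 − e^(−nkτ) = 1 − e^(−7 × 0.03270 × 21.0) = 1 − e^(−4.806) = 1 − 0.008178 ≈ 0.992

0.992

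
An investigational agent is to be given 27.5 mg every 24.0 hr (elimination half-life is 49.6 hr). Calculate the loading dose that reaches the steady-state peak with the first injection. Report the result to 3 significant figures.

96.5 mg

k = ln 2 / 49.6 = 0.01397 hr⁻¹
Accumulation ratio R = 1 / (1 − e^(−kτ)) = 1 / (1 − e^(−0.01397×24.0)) = 1 / (1 − 0.7151) = 3.509
Loading dose = maintenance dose × R = 27.5 × 3.509 ≈ 96.5 mg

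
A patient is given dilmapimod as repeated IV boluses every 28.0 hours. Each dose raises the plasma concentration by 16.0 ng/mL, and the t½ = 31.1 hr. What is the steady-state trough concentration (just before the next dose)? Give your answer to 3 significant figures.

k = ln 2 / 31.1 = 0.02229 hr⁻¹
Fraction remaining after one interval: e^(−kτ) = e^(−0.02229 × 28.0) = 0.5358
R = 1 / (1 − 0.5358) = 2.154
Css,max = 16.0 × 2.154 = 34.47 ng/mL
Css,min = Css,max × e^(−kτ) = 34.47 × 0.5358 ≈ 18.5 ng/mL

18.5 ng/mL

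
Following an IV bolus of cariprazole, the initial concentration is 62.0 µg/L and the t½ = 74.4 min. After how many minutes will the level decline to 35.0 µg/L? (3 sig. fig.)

k = ln 2 / 74.4 = 0.009316 min⁻¹
C(t) = C₀ e^(−kt)  ⇒  t = ln(C₀/C) / k
t = ln(62.0/35.0) / 0.009316 = 0.5718 / 0.009316 ≈ 61.4 minutes

61.4 minutes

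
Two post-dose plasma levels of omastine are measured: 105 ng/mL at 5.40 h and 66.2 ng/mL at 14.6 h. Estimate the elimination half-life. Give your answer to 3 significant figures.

13.8 hours

k = ln(C₁/C₂) / (t₂ − t₁) = ln(105/66.2) / (14.6 − 5.40)
  = 0.4613 / 9.200 = 0.05014 h⁻¹
t½ = ln 2 / k = ln 2 / 0.05014 ≈ 13.8 hours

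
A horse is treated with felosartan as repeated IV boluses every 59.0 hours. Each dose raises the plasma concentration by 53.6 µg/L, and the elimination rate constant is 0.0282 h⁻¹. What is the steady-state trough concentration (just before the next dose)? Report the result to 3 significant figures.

12.5 µg/L

Fraction remaining after one interval: e^(−kτ) = e^(−0.02820 × 59.0) = 0.1894
R = 1 / (1 − 0.1894) = 1.234
Css,max = 53.6 × 1.234 = 66.13 µg/L
Css,min = Css,max × e^(−kτ) = 66.13 × 0.1894 ≈ 12.5 µg/L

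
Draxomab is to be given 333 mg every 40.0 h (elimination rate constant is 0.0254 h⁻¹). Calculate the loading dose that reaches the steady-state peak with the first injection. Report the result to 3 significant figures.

Accumulation ratio R = 1 / (1 − e^(−kτ)) = 1 / (1 − e^(−0.02540×40.0)) = 1 / (1 − 0.3620) = 1.567
Loading dose = maintenance dose × R = 333 × 1.567 ≈ 522 mg

522 mg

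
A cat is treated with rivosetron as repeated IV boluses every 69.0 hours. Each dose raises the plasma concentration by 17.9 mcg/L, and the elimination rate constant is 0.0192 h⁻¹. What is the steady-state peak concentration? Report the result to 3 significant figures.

Fraction remaining after one interval: e^(−kτ) = e^(−0.01920 × 69.0) = 0.2659
R = 1 / (1 − 0.2659) = 1.362
Css,max = 17.9 × 1.362 ≈ 24.4 mcg/L

24.4 mcg/L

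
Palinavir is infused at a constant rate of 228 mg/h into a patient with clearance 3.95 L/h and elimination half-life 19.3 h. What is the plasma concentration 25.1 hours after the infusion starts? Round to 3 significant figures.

Css = rate / CL = 228 / 3.95 = 57.72 µg/mL
k = ln 2 / 19.3 = 0.03591 h⁻¹
C(t) = Css (1 − e^(−kt)) = 57.72 × (1 − e^(−0.9015)) = 57.72 × 0.5940 ≈ 34.3 µg/mL

34.3 µg/mL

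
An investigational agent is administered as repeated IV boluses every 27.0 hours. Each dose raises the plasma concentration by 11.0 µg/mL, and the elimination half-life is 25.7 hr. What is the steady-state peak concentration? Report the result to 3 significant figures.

k = ln 2 / 25.7 = 0.02697 hr⁻¹
Fraction remaining after one interval: e^(−kτ) = e^(−0.02697 × 27.0) = 0.4828
R = 1 / (1 − 0.4828) = 1.933
Css,max = 11.0 × 1.933 ≈ 21.3 µg/mL

21.3 µg/mL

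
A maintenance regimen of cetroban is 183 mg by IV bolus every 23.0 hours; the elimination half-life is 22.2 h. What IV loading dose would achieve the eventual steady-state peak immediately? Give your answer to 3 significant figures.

357 mg

k = ln 2 / 22.2 = 0.03122 h⁻¹
Accumulation ratio R = 1 / (1 − e^(−kτ)) = 1 / (1 − e^(−0.03122×23.0)) = 1 / (1 − 0.4877) = 1.952
Loading dose = maintenance dose × R = 183 × 1.952 ≈ 357 mg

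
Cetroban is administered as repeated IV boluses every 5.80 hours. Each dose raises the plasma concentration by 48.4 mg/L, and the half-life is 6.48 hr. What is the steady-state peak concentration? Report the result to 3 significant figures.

105 mg/L

k = ln 2 / 6.48 = 0.1070 hr⁻¹
Fraction remaining after one interval: e^(−kτ) = e^(−0.1070 × 5.80) = 0.5377
R = 1 / (1 − 0.5377) = 2.163
Css,max = 48.4 × 2.163 ≈ 105 mg/L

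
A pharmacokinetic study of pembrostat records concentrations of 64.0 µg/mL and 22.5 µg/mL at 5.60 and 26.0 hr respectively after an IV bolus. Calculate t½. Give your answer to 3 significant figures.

k = ln(C₁/C₂) / (t₂ − t₁) = ln(64.0/22.5) / (26.0 − 5.60)
  = 1.045 / 20.40 = 0.05124 hr⁻¹
t½ = ln 2 / k = ln 2 / 0.05124 ≈ 13.5 hours

13.5 hours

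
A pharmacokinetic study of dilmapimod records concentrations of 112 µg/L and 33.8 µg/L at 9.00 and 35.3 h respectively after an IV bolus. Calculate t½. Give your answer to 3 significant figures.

k = ln(C₁/C₂) / (t₂ − t₁) = ln(112/33.8) / (35.3 − 9.00)
  = 1.198 / 26.30 = 0.04555 h⁻¹
t½ = ln 2 / k = ln 2 / 0.04555 ≈ 15.2 hours

15.2 hours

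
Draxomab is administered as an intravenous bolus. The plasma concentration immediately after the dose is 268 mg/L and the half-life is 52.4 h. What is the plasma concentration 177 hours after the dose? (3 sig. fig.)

25.8 mg/L

k = ln 2 / 52.4 = 0.01323 h⁻¹
C(t) = C₀ e^(−kt) = 268 × e^(−0.01323 × 177) = 268 × e^(−2.341) = 268 × 0.09620 ≈ 25.8 mg/L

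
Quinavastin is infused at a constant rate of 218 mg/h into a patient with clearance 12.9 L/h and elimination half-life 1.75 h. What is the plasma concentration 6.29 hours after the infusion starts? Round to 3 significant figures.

Css = rate / CL = 218 / 12.9 = 16.90 µg/mL
k = ln 2 / 1.75 = 0.3961 h⁻¹
C(t) = Css (1 − e^(−kt)) = 16.90 × (1 − e^(−2.491)) = 16.90 × 0.9172 ≈ 15.5 µg/mL

15.5 µg/mL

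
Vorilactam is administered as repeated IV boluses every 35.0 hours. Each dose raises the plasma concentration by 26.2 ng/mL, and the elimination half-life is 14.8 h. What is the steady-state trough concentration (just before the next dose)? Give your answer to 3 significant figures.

6.31 ng/mL

k = ln 2 / 14.8 = 0.04683 h⁻¹
Fraction remaining after one interval: e^(−kτ) = e^(−0.04683 × 35.0) = 0.1941
R = 1 / (1 − 0.1941) = 1.241
Css,max = 26.2 × 1.241 = 32.51 ng/mL
Css,min = Css,max × e^(−kτ) = 32.51 × 0.1941 ≈ 6.31 ng/mL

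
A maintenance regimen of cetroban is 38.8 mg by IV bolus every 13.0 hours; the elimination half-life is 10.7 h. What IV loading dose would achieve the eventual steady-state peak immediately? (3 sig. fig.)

k = ln 2 / 10.7 = 0.06478 h⁻¹
Accumulation ratio R = 1 / (1 − e^(−kτ)) = 1 / (1 − e^(−0.06478×13.0)) = 1 / (1 − 0.4308) = 1.757
Loading dose = maintenance dose × R = 38.8 × 1.757 ≈ 68.2 mg

68.2 mg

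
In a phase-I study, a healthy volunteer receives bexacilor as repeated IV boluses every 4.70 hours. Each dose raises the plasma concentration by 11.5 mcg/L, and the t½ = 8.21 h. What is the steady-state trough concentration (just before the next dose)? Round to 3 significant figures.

k = ln 2 / 8.21 = 0.08443 h⁻¹
Fraction remaining after one interval: e^(−kτ) = e^(−0.08443 × 4.70) = 0.6725
R = 1 / (1 − 0.6725) = 3.053
Css,max = 11.5 × 3.053 = 35.11 mcg/L
Css,min = Css,max × e^(−kτ) = 35.11 × 0.6725 ≈ 23.6 mcg/L

23.6 mcg/L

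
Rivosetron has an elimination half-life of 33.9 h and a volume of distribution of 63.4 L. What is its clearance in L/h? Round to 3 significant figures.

k = ln 2 / t½ = ln 2 / 33.9 = 0.02045 h⁻¹
CL = k · V = 0.02045 × 63.4 ≈ 1.30 L/h

1.30 L/h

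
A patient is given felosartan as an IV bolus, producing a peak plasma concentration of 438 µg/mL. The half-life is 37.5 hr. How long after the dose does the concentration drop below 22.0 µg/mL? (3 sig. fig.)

k = ln 2 / 37.5 = 0.01848 hr⁻¹
C(t) = C₀ e^(−kt)  ⇒  t = ln(C₀/C) / k
t = ln(438/22.0) / 0.01848 = 2.991 / 0.01848 ≈ 162 hours

162 hours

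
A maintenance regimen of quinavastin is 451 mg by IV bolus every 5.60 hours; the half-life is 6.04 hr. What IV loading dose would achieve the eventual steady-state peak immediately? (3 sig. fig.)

k = ln 2 / 6.04 = 0.1148 hr⁻¹
Accumulation ratio R = 1 / (1 − e^(−kτ)) = 1 / (1 − e^(−0.1148×5.60)) = 1 / (1 − 0.5259) = 2.109
Loading dose = maintenance dose × R = 451 × 2.109 ≈ 951 mg

951 mg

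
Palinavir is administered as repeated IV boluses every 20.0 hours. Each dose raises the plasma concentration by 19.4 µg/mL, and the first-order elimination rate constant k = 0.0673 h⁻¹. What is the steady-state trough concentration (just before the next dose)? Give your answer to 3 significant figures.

6.83 µg/mL

Fraction remaining after one interval: e^(−kτ) = e^(−0.06730 × 20.0) = 0.2603
R = 1 / (1 − 0.2603) = 1.352
Css,max = 19.4 × 1.352 = 26.23 µg/mL
Css,min = Css,max × e^(−kτ) = 26.23 × 0.2603 ≈ 6.83 µg/mL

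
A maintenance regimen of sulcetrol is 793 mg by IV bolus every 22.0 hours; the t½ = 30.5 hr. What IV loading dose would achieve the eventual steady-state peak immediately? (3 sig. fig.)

k = ln 2 / 30.5 = 0.02273 hr⁻¹
Accumulation ratio R = 1 / (1 − e^(−kτ)) = 1 / (1 − e^(−0.02273×22.0)) = 1 / (1 − 0.6065) = 2.542
Loading dose = maintenance dose × R = 793 × 2.542 ≈ 2020 mg

2020 mg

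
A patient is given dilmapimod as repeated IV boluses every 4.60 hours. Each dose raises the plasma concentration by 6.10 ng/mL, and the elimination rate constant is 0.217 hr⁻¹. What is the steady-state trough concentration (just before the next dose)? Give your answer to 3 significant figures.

3.56 ng/mL

Fraction remaining after one interval: e^(−kτ) = e^(−0.2170 × 4.60) = 0.3685
R = 1 / (1 − 0.3685) = 1.584
Css,max = 6.10 × 1.584 = 9.660 ng/mL
Css,min = Css,max × e^(−kτ) = 9.660 × 0.3685 ≈ 3.56 ng/mL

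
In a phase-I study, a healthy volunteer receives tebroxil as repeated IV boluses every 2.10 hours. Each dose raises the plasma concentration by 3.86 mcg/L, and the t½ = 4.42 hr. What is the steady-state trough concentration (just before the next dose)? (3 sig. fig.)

9.90 mcg/L

k = ln 2 / 4.42 = 0.1568 hr⁻¹
Fraction remaining after one interval: e^(−kτ) = e^(−0.1568 × 2.10) = 0.7194
R = 1 / (1 − 0.7194) = 3.564
Css,max = 3.86 × 3.564 = 13.76 mcg/L
Css,min = Css,max × e^(−kτ) = 13.76 × 0.7194 ≈ 9.90 mcg/L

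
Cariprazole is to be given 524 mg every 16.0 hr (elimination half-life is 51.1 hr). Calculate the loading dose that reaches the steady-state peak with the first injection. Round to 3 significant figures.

k = ln 2 / 51.1 = 0.01356 hr⁻¹
Accumulation ratio R = 1 / (1 − e^(−kτ)) = 1 / (1 − e^(−0.01356×16.0)) = 1 / (1 − 0.8049) = 5.126
Loading dose = maintenance dose × R = 524 × 5.126 ≈ 2690 mg

2690 mg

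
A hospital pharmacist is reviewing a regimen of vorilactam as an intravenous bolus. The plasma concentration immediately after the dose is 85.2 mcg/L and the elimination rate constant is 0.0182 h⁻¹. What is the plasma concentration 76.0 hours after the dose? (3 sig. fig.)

21.4 mcg/L

C(t) = C₀ e^(−kt) = 85.2 × e^(−0.01820 × 76.0) = 85.2 × e^(−1.383) = 85.2 × 0.2508 ≈ 21.4 mcg/L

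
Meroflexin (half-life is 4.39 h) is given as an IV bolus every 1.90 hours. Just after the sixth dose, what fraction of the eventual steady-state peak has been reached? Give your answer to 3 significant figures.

k = ln 2 / 4.39 = 0.1579 h⁻¹
f_n = 1 − e^(−nkτ) = 1 − e^(−6 × 0.1579 × 1.90) = 1 − e^(−1.800) = 1 − 0.1653 ≈ 0.835

0.835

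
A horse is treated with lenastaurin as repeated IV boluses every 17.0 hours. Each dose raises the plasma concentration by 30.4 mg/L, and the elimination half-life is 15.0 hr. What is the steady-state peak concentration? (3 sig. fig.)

k = ln 2 / 15.0 = 0.04621 hr⁻¹
Fraction remaining after one interval: e^(−kτ) = e^(−0.04621 × 17.0) = 0.4559
R = 1 / (1 − 0.4559) = 1.838
Css,max = 30.4 × 1.838 ≈ 55.9 mg/L

55.9 mg/L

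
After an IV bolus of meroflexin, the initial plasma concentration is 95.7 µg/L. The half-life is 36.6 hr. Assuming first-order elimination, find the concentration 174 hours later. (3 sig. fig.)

3.55 µg/L

k = ln 2 / 36.6 = 0.01894 hr⁻¹
174 hr is 4.754 half-lives, so C = 95.7 × (1/2)^4.754 = 95.7 × 0.03706 ≈ 3.55 µg/L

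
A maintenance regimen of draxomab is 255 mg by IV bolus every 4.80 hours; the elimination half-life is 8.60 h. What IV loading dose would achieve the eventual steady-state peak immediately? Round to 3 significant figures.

795 mg

k = ln 2 / 8.60 = 0.08060 h⁻¹
Accumulation ratio R = 1 / (1 − e^(−kτ)) = 1 / (1 − e^(−0.08060×4.80)) = 1 / (1 − 0.6792) = 3.117
Loading dose = maintenance dose × R = 255 × 3.117 ≈ 795 mg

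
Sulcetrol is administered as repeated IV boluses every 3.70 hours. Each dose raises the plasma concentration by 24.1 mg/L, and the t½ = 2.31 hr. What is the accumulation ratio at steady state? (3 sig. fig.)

1.49

k = ln 2 / 2.31 = 0.3001 hr⁻¹
Fraction remaining after one interval: e^(−kτ) = e^(−0.3001 × 3.70) = 0.3295
R = 1 / (1 − 0.3295) = 1 / 0.6705 ≈ 1.49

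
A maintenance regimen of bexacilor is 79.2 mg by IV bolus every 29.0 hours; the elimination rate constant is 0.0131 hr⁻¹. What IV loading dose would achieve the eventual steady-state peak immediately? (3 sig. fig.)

Accumulation ratio R = 1 / (1 − e^(−kτ)) = 1 / (1 − e^(−0.01310×29.0)) = 1 / (1 − 0.6839) = 3.164
Loading dose = maintenance dose × R = 79.2 × 3.164 ≈ 251 mg

251 mg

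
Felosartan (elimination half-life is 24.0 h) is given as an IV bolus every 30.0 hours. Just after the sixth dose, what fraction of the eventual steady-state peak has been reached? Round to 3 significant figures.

k = ln 2 / 24.0 = 0.02888 h⁻¹
f_n = 1 − e^(−nkτ) = 1 − e^(−6 × 0.02888 × 30.0) = 1 − e^(−5.199) = 1 − 0.005524 ≈ 0.994

0.994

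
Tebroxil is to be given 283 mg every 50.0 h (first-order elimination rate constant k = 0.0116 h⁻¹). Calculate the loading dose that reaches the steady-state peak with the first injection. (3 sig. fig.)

Accumulation ratio R = 1 / (1 − e^(−kτ)) = 1 / (1 − e^(−0.01160×50.0)) = 1 / (1 − 0.5599) = 2.272
Loading dose = maintenance dose × R = 283 × 2.272 ≈ 643 mg

643 mg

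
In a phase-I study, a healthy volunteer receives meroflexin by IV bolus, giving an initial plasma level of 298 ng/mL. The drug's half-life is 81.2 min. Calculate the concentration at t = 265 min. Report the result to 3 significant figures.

k = ln 2 / 81.2 = 0.008536 min⁻¹
C(t) = C₀ e^(−kt) = 298 × e^(−0.008536 × 265) = 298 × e^(−2.262) = 298 × 0.1041 ≈ 31.0 ng/mL

31.0 ng/mL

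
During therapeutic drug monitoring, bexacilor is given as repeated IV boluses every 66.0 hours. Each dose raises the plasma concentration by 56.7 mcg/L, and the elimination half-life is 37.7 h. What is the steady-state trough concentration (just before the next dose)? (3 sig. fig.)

k = ln 2 / 37.7 = 0.01839 h⁻¹
Fraction remaining after one interval: e^(−kτ) = e^(−0.01839 × 66.0) = 0.2972
R = 1 / (1 − 0.2972) = 1.423
Css,max = 56.7 × 1.423 = 80.67 mcg/L
Css,min = Css,max × e^(−kτ) = 80.67 × 0.2972 ≈ 24.0 mcg/L

24.0 mcg/L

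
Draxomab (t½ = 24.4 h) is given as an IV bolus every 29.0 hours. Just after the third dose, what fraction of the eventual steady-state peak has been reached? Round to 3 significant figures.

0.916

k = ln 2 / 24.4 = 0.02841 h⁻¹
f_n = 1 − e^(−nkτ) = 1 − e^(−3 × 0.02841 × 29.0) = 1 − e^(−2.471) = 1 − 0.08446 ≈ 0.916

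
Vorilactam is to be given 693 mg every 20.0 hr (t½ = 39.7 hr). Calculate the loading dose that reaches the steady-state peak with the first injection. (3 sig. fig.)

k = ln 2 / 39.7 = 0.01746 hr⁻¹
Accumulation ratio R = 1 / (1 − e^(−kτ)) = 1 / (1 − e^(−0.01746×20.0)) = 1 / (1 − 0.7053) = 3.393
Loading dose = maintenance dose × R = 693 × 3.393 ≈ 2350 mg

2350 mg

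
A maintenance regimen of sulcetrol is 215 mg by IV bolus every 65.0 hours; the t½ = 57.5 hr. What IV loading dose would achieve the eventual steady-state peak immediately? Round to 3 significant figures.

396 mg

k = ln 2 / 57.5 = 0.01205 hr⁻¹
Accumulation ratio R = 1 / (1 − e^(−kτ)) = 1 / (1 − e^(−0.01205×65.0)) = 1 / (1 − 0.4568) = 1.841
Loading dose = maintenance dose × R = 215 × 1.841 ≈ 396 mg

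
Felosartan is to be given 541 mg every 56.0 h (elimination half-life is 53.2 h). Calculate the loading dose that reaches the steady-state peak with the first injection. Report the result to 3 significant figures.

k = ln 2 / 53.2 = 0.01303 h⁻¹
Accumulation ratio R = 1 / (1 − e^(−kτ)) = 1 / (1 − e^(−0.01303×56.0)) = 1 / (1 − 0.4821) = 1.931
Loading dose = maintenance dose × R = 541 × 1.931 ≈ 1040 mg

1040 mg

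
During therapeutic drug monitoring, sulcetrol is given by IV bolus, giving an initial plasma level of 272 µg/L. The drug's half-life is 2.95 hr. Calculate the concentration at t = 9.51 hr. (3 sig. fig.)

29.1 µg/L

k = ln 2 / 2.95 = 0.2350 hr⁻¹
9.51 hr is 3.224 half-lives, so C = 272 × (1/2)^3.224 = 272 × 0.1070 ≈ 29.1 µg/L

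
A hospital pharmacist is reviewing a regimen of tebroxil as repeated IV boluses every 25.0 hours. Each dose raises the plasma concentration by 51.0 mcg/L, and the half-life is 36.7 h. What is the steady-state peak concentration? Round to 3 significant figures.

k = ln 2 / 36.7 = 0.01889 h⁻¹
Fraction remaining after one interval: e^(−kτ) = e^(−0.01889 × 25.0) = 0.6236
R = 1 / (1 − 0.6236) = 2.657
Css,max = 51.0 × 2.657 ≈ 136 mcg/L

136 mcg/L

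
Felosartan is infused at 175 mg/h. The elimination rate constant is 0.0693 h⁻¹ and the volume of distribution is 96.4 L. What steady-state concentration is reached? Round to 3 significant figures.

CL = k · V = 0.0693 × 96.4 = 6.681 L/h
Css = rate / CL = 175 / 6.681 ≈ 26.2 µg/mL

26.2 µg/mL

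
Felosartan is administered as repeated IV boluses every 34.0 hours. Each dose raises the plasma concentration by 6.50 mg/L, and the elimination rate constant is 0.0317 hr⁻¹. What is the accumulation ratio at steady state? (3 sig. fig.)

Fraction remaining after one interval: e^(−kτ) = e^(−0.03170 × 34.0) = 0.3403
R = 1 / (1 − 0.3403) = 1 / 0.6597 ≈ 1.52

1.52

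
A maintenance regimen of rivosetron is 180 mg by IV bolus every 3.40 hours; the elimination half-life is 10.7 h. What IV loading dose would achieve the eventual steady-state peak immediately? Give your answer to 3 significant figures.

k = ln 2 / 10.7 = 0.06478 h⁻¹
Accumulation ratio R = 1 / (1 − e^(−kτ)) = 1 / (1 − e^(−0.06478×3.40)) = 1 / (1 − 0.8023) = 5.059
Loading dose = maintenance dose × R = 180 × 5.059 ≈ 911 mg

911 mg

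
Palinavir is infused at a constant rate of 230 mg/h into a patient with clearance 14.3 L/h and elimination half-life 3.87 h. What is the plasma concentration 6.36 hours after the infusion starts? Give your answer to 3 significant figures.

Css = rate / CL = 230 / 14.3 = 16.08 µg/mL
k = ln 2 / 3.87 = 0.1791 h⁻¹
C(t) = Css (1 − e^(−kt)) = 16.08 × (1 − e^(−1.139)) = 16.08 × 0.6799 ≈ 10.9 µg/mL

10.9 µg/mL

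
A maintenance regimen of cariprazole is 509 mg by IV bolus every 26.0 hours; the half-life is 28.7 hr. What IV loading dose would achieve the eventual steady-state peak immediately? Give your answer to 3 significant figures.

1090 mg

k = ln 2 / 28.7 = 0.02415 hr⁻¹
Accumulation ratio R = 1 / (1 − e^(−kτ)) = 1 / (1 − e^(−0.02415×26.0)) = 1 / (1 − 0.5337) = 2.145
Loading dose = maintenance dose × R = 509 × 2.145 ≈ 1090 mg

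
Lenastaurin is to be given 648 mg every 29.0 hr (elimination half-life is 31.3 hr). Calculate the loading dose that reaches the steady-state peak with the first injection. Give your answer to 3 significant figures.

1370 mg

k = ln 2 / 31.3 = 0.02215 hr⁻¹
Accumulation ratio R = 1 / (1 − e^(−kτ)) = 1 / (1 − e^(−0.02215×29.0)) = 1 / (1 − 0.5261) = 2.110
Loading dose = maintenance dose × R = 648 × 2.110 ≈ 1370 mg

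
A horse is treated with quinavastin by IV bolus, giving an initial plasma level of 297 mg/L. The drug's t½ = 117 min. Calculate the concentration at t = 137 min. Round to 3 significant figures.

k = ln 2 / 117 = 0.005924 min⁻¹
137 min is 1.171 half-lives, so C = 297 × (1/2)^1.171 = 297 × 0.4441 ≈ 132 mg/L

132 mg/L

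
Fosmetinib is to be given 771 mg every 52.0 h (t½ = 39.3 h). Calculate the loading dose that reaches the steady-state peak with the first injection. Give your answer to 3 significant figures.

1280 mg

k = ln 2 / 39.3 = 0.01764 h⁻¹
Accumulation ratio R = 1 / (1 − e^(−kτ)) = 1 / (1 − e^(−0.01764×52.0)) = 1 / (1 − 0.3997) = 1.666
Loading dose = maintenance dose × R = 771 × 1.666 ≈ 1280 mg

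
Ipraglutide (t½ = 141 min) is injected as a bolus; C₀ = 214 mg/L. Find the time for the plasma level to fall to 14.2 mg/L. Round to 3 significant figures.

k = ln 2 / 141 = 0.004916 min⁻¹
C(t) = C₀ e^(−kt)  ⇒  t = ln(C₀/C) / k
t = ln(214/14.2) / 0.004916 = 2.713 / 0.004916 ≈ 552 minutes

552 minutes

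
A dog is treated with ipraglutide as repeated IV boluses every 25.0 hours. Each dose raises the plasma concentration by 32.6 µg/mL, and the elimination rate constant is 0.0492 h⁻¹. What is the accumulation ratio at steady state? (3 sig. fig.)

Fraction remaining after one interval: e^(−kτ) = e^(−0.04920 × 25.0) = 0.2923
R = 1 / (1 − 0.2923) = 1 / 0.7077 ≈ 1.41

1.41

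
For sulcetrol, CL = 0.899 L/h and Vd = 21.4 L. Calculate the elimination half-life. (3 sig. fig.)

16.5 hours

k = CL / V = 0.899 / 21.4 = 0.04201 h⁻¹
t½ = ln 2 / k = ln 2 / 0.04201 ≈ 16.5 hours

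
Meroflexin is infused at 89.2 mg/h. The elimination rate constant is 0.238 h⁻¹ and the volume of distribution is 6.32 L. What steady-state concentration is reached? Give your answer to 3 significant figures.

59.3 mg/L

CL = k · V = 0.238 × 6.32 = 1.504 L/h
Css = rate / CL = 89.2 / 1.504 ≈ 59.3 mg/L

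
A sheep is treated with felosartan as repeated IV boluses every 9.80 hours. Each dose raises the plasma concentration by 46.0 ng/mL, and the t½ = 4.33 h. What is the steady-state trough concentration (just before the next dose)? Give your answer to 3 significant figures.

k = ln 2 / 4.33 = 0.1601 h⁻¹
Fraction remaining after one interval: e^(−kτ) = e^(−0.1601 × 9.80) = 0.2083
R = 1 / (1 − 0.2083) = 1.263
Css,max = 46.0 × 1.263 = 58.10 ng/mL
Css,min = Css,max × e^(−kτ) = 58.10 × 0.2083 ≈ 12.1 ng/mL

12.1 ng/mL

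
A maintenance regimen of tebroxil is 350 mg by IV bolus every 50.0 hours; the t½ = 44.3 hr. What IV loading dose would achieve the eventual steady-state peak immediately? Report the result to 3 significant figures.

645 mg

k = ln 2 / 44.3 = 0.01565 hr⁻¹
Accumulation ratio R = 1 / (1 − e^(−kτ)) = 1 / (1 − e^(−0.01565×50.0)) = 1 / (1 − 0.4573) = 1.843
Loading dose = maintenance dose × R = 350 × 1.843 ≈ 645 mg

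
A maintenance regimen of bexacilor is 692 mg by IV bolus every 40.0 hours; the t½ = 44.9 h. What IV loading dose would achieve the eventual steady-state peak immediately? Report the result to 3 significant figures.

k = ln 2 / 44.9 = 0.01544 h⁻¹
Accumulation ratio R = 1 / (1 − e^(−kτ)) = 1 / (1 − e^(−0.01544×40.0)) = 1 / (1 − 0.5393) = 2.171
Loading dose = maintenance dose × R = 692 × 2.171 ≈ 1500 mg

1500 mg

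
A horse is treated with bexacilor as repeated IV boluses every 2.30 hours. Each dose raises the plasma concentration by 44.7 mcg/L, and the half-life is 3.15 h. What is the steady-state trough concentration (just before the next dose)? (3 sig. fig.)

k = ln 2 / 3.15 = 0.2200 h⁻¹
Fraction remaining after one interval: e^(−kτ) = e^(−0.2200 × 2.30) = 0.6028
R = 1 / (1 − 0.6028) = 2.518
Css,max = 44.7 × 2.518 = 112.5 mcg/L
Css,min = Css,max × e^(−kτ) = 112.5 × 0.6028 ≈ 67.8 mcg/L

67.8 mcg/L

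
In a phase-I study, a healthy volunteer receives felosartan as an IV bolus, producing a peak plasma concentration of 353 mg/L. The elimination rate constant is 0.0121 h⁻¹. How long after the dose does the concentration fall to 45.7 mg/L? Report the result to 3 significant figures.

169 hours

C(t) = C₀ e^(−kt)  ⇒  t = ln(C₀/C) / k
t = ln(353/45.7) / 0.01210 = 2.044 / 0.01210 ≈ 169 hours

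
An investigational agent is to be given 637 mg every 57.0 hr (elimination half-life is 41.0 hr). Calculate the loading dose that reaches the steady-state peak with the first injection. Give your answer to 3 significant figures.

1030 mg

k = ln 2 / 41.0 = 0.01691 hr⁻¹
Accumulation ratio R = 1 / (1 − e^(−kτ)) = 1 / (1 − e^(−0.01691×57.0)) = 1 / (1 − 0.3815) = 1.617
Loading dose = maintenance dose × R = 637 × 1.617 ≈ 1030 mg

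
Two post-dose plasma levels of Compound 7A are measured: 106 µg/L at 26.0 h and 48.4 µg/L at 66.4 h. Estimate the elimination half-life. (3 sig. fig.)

k = ln(C₁/C₂) / (t₂ − t₁) = ln(106/48.4) / (66.4 − 26.0)
  = 0.7839 / 40.40 = 0.01940 h⁻¹
t½ = ln 2 / k = ln 2 / 0.01940 ≈ 35.7 hours

35.7 hours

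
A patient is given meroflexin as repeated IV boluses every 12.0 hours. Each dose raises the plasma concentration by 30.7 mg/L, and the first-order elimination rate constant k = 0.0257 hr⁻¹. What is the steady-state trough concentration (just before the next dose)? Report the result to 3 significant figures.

85.0 mg/L

Fraction remaining after one interval: e^(−kτ) = e^(−0.02570 × 12.0) = 0.7346
R = 1 / (1 − 0.7346) = 3.768
Css,max = 30.7 × 3.768 = 115.7 mg/L
Css,min = Css,max × e^(−kτ) = 115.7 × 0.7346 ≈ 85.0 mg/L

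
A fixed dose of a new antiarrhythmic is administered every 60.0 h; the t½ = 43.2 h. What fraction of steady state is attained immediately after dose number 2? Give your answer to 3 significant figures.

0.854

k = ln 2 / 43.2 = 0.01605 h⁻¹
f_n = 1 − e^(−nkτ) = 1 − e^(−2 × 0.01605 × 60.0) = 1 − e^(−1.925) = 1 − 0.1458 ≈ 0.854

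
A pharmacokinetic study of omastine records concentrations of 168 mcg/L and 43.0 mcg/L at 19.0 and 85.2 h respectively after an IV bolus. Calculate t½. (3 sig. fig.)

33.7 hours

k = ln(C₁/C₂) / (t₂ − t₁) = ln(168/43.0) / (85.2 − 19.0)
  = 1.363 / 66.20 = 0.02059 h⁻¹
t½ = ln 2 / k = ln 2 / 0.02059 ≈ 33.7 hours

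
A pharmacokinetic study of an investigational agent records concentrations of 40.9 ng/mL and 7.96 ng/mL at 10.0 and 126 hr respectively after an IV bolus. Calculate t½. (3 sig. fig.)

49.1 hours

k = ln(C₁/C₂) / (t₂ − t₁) = ln(40.9/7.96) / (126 − 10.0)
  = 1.637 / 116.0 = 0.01411 hr⁻¹
t½ = ln 2 / k = ln 2 / 0.01411 ≈ 49.1 hours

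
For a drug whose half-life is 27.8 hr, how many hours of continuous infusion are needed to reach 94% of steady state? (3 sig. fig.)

k = ln 2 / 27.8 = 0.02493 hr⁻¹
f = 1 − e^(−kt)  ⇒  t = −ln(1 − f) / k
t = −ln(1 − 0.94) / 0.02493 = 2.813 / 0.02493 ≈ 113 hours

113 hours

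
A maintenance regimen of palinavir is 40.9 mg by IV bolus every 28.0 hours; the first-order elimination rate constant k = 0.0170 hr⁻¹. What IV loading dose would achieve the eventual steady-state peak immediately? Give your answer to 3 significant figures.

Accumulation ratio R = 1 / (1 − e^(−kτ)) = 1 / (1 − e^(−0.01700×28.0)) = 1 / (1 − 0.6213) = 2.640
Loading dose = maintenance dose × R = 40.9 × 2.640 ≈ 108 mg

108 mg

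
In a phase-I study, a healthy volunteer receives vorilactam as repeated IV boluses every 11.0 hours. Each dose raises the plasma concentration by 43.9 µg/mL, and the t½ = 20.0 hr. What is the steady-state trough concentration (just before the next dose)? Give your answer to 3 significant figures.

k = ln 2 / 20.0 = 0.03466 hr⁻¹
Fraction remaining after one interval: e^(−kτ) = e^(−0.03466 × 11.0) = 0.6830
R = 1 / (1 − 0.6830) = 3.155
Css,max = 43.9 × 3.155 = 138.5 µg/mL
Css,min = Css,max × e^(−kτ) = 138.5 × 0.6830 ≈ 94.6 µg/mL

94.6 µg/mL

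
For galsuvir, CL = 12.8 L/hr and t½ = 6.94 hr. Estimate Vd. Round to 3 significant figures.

k = ln 2 / t½ = ln 2 / 6.94 = 0.09988 hr⁻¹
V = CL / k = 12.8 / 0.09988 ≈ 128 L

128 L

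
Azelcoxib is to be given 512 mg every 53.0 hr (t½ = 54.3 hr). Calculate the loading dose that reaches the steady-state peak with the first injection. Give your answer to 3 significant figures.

1040 mg

k = ln 2 / 54.3 = 0.01277 hr⁻¹
Accumulation ratio R = 1 / (1 − e^(−kτ)) = 1 / (1 − e^(−0.01277×53.0)) = 1 / (1 − 0.5084) = 2.034
Loading dose = maintenance dose × R = 512 × 2.034 ≈ 1040 mg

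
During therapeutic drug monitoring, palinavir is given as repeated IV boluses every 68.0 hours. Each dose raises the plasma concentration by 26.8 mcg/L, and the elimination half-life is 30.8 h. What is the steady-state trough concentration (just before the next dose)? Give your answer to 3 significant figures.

7.40 mcg/L

k = ln 2 / 30.8 = 0.02250 h⁻¹
Fraction remaining after one interval: e^(−kτ) = e^(−0.02250 × 68.0) = 0.2165
R = 1 / (1 − 0.2165) = 1.276
Css,max = 26.8 × 1.276 = 34.20 mcg/L
Css,min = Css,max × e^(−kτ) = 34.20 × 0.2165 ≈ 7.40 mcg/L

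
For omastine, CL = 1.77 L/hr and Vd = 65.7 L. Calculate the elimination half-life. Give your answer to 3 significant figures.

25.7 hours

k = CL / V = 1.77 / 65.7 = 0.02694 hr⁻¹
t½ = ln 2 / k = ln 2 / 0.02694 ≈ 25.7 hours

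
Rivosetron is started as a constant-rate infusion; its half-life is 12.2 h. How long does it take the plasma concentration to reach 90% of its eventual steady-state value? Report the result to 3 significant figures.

k = ln 2 / 12.2 = 0.05682 h⁻¹
f = 1 − e^(−kt)  ⇒  t = −ln(1 − f) / k
t = −ln(1 − 0.9) / 0.05682 = 2.303 / 0.05682 ≈ 40.5 hours

40.5 hours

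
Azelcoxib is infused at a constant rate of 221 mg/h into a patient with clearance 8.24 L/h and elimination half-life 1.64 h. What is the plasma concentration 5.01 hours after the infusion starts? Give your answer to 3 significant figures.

23.6 µg/mL

Css = rate / CL = 221 / 8.24 = 26.82 µg/mL
k = ln 2 / 1.64 = 0.4227 h⁻¹
C(t) = Css (1 − e^(−kt)) = 26.82 × (1 − e^(−2.117)) = 26.82 × 0.8797 ≈ 23.6 µg/mL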